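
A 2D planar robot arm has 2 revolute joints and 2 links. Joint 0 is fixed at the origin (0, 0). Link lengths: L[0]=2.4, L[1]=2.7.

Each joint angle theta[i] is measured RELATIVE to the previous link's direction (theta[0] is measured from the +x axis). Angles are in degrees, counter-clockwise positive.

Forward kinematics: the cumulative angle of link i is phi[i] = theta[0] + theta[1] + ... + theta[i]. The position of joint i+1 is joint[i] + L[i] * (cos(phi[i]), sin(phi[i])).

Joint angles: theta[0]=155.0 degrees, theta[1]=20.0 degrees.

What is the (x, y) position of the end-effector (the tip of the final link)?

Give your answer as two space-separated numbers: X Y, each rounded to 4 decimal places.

Answer: -4.8649 1.2496

Derivation:
joint[0] = (0.0000, 0.0000)  (base)
link 0: phi[0] = 155 = 155 deg
  cos(155 deg) = -0.9063, sin(155 deg) = 0.4226
  joint[1] = (0.0000, 0.0000) + 2.4 * (-0.9063, 0.4226) = (0.0000 + -2.1751, 0.0000 + 1.0143) = (-2.1751, 1.0143)
link 1: phi[1] = 155 + 20 = 175 deg
  cos(175 deg) = -0.9962, sin(175 deg) = 0.0872
  joint[2] = (-2.1751, 1.0143) + 2.7 * (-0.9962, 0.0872) = (-2.1751 + -2.6897, 1.0143 + 0.2353) = (-4.8649, 1.2496)
End effector: (-4.8649, 1.2496)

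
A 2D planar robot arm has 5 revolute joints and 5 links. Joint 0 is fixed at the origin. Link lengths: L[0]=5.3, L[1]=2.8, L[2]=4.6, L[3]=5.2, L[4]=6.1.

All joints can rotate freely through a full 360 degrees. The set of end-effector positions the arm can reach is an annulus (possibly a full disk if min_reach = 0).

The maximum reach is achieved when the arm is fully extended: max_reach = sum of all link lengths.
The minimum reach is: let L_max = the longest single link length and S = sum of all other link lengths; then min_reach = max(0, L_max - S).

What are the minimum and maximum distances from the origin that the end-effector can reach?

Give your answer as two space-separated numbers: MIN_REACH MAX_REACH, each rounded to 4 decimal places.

Answer: 0.0000 24.0000

Derivation:
Link lengths: [5.3, 2.8, 4.6, 5.2, 6.1]
max_reach = 5.3 + 2.8 + 4.6 + 5.2 + 6.1 = 24
L_max = max([5.3, 2.8, 4.6, 5.2, 6.1]) = 6.1
S (sum of others) = 24 - 6.1 = 17.9
min_reach = max(0, 6.1 - 17.9) = max(0, -11.8) = 0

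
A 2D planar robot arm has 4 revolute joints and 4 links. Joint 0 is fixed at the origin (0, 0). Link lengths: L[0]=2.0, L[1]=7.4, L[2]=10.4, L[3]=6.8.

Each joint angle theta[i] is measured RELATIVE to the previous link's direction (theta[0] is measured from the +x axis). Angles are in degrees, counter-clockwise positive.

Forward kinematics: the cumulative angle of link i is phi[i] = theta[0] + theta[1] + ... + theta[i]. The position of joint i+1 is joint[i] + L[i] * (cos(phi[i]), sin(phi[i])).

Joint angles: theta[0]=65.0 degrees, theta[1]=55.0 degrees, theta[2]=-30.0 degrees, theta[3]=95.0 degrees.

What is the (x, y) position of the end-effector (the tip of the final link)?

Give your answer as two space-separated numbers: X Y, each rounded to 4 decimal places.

joint[0] = (0.0000, 0.0000)  (base)
link 0: phi[0] = 65 = 65 deg
  cos(65 deg) = 0.4226, sin(65 deg) = 0.9063
  joint[1] = (0.0000, 0.0000) + 2 * (0.4226, 0.9063) = (0.0000 + 0.8452, 0.0000 + 1.8126) = (0.8452, 1.8126)
link 1: phi[1] = 65 + 55 = 120 deg
  cos(120 deg) = -0.5000, sin(120 deg) = 0.8660
  joint[2] = (0.8452, 1.8126) + 7.4 * (-0.5000, 0.8660) = (0.8452 + -3.7000, 1.8126 + 6.4086) = (-2.8548, 8.2212)
link 2: phi[2] = 65 + 55 + -30 = 90 deg
  cos(90 deg) = 0.0000, sin(90 deg) = 1.0000
  joint[3] = (-2.8548, 8.2212) + 10.4 * (0.0000, 1.0000) = (-2.8548 + 0.0000, 8.2212 + 10.4000) = (-2.8548, 18.6212)
link 3: phi[3] = 65 + 55 + -30 + 95 = 185 deg
  cos(185 deg) = -0.9962, sin(185 deg) = -0.0872
  joint[4] = (-2.8548, 18.6212) + 6.8 * (-0.9962, -0.0872) = (-2.8548 + -6.7741, 18.6212 + -0.5927) = (-9.6289, 18.0285)
End effector: (-9.6289, 18.0285)

Answer: -9.6289 18.0285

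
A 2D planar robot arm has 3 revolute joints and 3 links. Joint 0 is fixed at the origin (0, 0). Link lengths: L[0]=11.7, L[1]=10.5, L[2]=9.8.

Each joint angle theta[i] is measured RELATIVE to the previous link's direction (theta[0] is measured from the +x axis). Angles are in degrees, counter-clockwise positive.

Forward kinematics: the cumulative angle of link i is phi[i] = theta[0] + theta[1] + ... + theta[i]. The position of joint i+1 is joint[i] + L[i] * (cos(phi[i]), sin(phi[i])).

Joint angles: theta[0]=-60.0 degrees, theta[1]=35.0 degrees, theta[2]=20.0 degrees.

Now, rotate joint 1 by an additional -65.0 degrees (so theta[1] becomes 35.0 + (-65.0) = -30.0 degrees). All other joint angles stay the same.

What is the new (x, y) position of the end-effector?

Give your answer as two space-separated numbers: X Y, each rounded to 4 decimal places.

Answer: 9.2018 -29.8415

Derivation:
joint[0] = (0.0000, 0.0000)  (base)
link 0: phi[0] = -60 = -60 deg
  cos(-60 deg) = 0.5000, sin(-60 deg) = -0.8660
  joint[1] = (0.0000, 0.0000) + 11.7 * (0.5000, -0.8660) = (0.0000 + 5.8500, 0.0000 + -10.1325) = (5.8500, -10.1325)
link 1: phi[1] = -60 + -30 = -90 deg
  cos(-90 deg) = 0.0000, sin(-90 deg) = -1.0000
  joint[2] = (5.8500, -10.1325) + 10.5 * (0.0000, -1.0000) = (5.8500 + 0.0000, -10.1325 + -10.5000) = (5.8500, -20.6325)
link 2: phi[2] = -60 + -30 + 20 = -70 deg
  cos(-70 deg) = 0.3420, sin(-70 deg) = -0.9397
  joint[3] = (5.8500, -20.6325) + 9.8 * (0.3420, -0.9397) = (5.8500 + 3.3518, -20.6325 + -9.2090) = (9.2018, -29.8415)
End effector: (9.2018, -29.8415)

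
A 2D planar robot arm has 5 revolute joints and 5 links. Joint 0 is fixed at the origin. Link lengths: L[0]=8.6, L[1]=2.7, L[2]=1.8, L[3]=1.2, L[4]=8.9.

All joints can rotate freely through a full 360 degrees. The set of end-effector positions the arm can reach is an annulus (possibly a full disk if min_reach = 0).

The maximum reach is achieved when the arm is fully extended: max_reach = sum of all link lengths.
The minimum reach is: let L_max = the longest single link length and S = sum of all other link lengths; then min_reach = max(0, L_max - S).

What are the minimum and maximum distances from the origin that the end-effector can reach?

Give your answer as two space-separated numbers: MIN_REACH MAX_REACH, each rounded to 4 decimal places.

Answer: 0.0000 23.2000

Derivation:
Link lengths: [8.6, 2.7, 1.8, 1.2, 8.9]
max_reach = 8.6 + 2.7 + 1.8 + 1.2 + 8.9 = 23.2
L_max = max([8.6, 2.7, 1.8, 1.2, 8.9]) = 8.9
S (sum of others) = 23.2 - 8.9 = 14.3
min_reach = max(0, 8.9 - 14.3) = max(0, -5.4) = 0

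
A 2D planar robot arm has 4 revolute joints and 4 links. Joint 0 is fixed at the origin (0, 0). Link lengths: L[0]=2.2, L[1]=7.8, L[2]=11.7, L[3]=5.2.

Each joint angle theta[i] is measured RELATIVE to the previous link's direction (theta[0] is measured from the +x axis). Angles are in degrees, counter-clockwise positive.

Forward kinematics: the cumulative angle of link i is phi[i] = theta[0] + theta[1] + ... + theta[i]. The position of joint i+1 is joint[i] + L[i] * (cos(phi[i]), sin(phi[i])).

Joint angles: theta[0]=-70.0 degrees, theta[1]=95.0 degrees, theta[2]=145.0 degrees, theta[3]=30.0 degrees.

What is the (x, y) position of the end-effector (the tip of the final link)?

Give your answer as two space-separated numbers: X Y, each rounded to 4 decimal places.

joint[0] = (0.0000, 0.0000)  (base)
link 0: phi[0] = -70 = -70 deg
  cos(-70 deg) = 0.3420, sin(-70 deg) = -0.9397
  joint[1] = (0.0000, 0.0000) + 2.2 * (0.3420, -0.9397) = (0.0000 + 0.7524, 0.0000 + -2.0673) = (0.7524, -2.0673)
link 1: phi[1] = -70 + 95 = 25 deg
  cos(25 deg) = 0.9063, sin(25 deg) = 0.4226
  joint[2] = (0.7524, -2.0673) + 7.8 * (0.9063, 0.4226) = (0.7524 + 7.0692, -2.0673 + 3.2964) = (7.8216, 1.2291)
link 2: phi[2] = -70 + 95 + 145 = 170 deg
  cos(170 deg) = -0.9848, sin(170 deg) = 0.1736
  joint[3] = (7.8216, 1.2291) + 11.7 * (-0.9848, 0.1736) = (7.8216 + -11.5223, 1.2291 + 2.0317) = (-3.7006, 3.2608)
link 3: phi[3] = -70 + 95 + 145 + 30 = 200 deg
  cos(200 deg) = -0.9397, sin(200 deg) = -0.3420
  joint[4] = (-3.7006, 3.2608) + 5.2 * (-0.9397, -0.3420) = (-3.7006 + -4.8864, 3.2608 + -1.7785) = (-8.5870, 1.4823)
End effector: (-8.5870, 1.4823)

Answer: -8.5870 1.4823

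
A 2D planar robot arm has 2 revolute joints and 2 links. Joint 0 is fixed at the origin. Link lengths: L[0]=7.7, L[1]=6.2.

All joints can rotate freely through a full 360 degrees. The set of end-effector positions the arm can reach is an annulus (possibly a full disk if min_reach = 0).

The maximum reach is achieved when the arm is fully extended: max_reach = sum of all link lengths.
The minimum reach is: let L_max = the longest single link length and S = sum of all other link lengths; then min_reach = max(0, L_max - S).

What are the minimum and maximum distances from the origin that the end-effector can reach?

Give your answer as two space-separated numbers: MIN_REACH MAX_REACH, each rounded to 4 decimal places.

Answer: 1.5000 13.9000

Derivation:
Link lengths: [7.7, 6.2]
max_reach = 7.7 + 6.2 = 13.9
L_max = max([7.7, 6.2]) = 7.7
S (sum of others) = 13.9 - 7.7 = 6.2
min_reach = max(0, 7.7 - 6.2) = max(0, 1.5) = 1.5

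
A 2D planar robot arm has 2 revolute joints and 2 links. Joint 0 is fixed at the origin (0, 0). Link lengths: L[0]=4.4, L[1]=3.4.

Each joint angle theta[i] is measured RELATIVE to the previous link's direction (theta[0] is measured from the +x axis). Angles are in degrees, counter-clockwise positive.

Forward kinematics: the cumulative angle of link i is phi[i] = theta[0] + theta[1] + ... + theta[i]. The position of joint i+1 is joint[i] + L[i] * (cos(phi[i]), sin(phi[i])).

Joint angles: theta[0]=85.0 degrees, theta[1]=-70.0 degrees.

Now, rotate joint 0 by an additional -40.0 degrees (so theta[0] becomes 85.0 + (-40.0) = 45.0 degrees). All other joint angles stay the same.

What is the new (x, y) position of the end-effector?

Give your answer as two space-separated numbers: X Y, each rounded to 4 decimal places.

Answer: 6.1927 1.6744

Derivation:
joint[0] = (0.0000, 0.0000)  (base)
link 0: phi[0] = 45 = 45 deg
  cos(45 deg) = 0.7071, sin(45 deg) = 0.7071
  joint[1] = (0.0000, 0.0000) + 4.4 * (0.7071, 0.7071) = (0.0000 + 3.1113, 0.0000 + 3.1113) = (3.1113, 3.1113)
link 1: phi[1] = 45 + -70 = -25 deg
  cos(-25 deg) = 0.9063, sin(-25 deg) = -0.4226
  joint[2] = (3.1113, 3.1113) + 3.4 * (0.9063, -0.4226) = (3.1113 + 3.0814, 3.1113 + -1.4369) = (6.1927, 1.6744)
End effector: (6.1927, 1.6744)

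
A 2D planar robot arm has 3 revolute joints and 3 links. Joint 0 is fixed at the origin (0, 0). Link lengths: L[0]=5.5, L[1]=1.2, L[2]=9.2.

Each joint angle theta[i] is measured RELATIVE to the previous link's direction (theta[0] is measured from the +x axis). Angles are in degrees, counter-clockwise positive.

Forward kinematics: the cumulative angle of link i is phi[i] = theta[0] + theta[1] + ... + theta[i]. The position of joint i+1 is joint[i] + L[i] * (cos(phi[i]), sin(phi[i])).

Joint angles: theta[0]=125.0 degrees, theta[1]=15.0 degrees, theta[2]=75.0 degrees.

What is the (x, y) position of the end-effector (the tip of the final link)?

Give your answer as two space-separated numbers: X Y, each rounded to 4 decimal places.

joint[0] = (0.0000, 0.0000)  (base)
link 0: phi[0] = 125 = 125 deg
  cos(125 deg) = -0.5736, sin(125 deg) = 0.8192
  joint[1] = (0.0000, 0.0000) + 5.5 * (-0.5736, 0.8192) = (0.0000 + -3.1547, 0.0000 + 4.5053) = (-3.1547, 4.5053)
link 1: phi[1] = 125 + 15 = 140 deg
  cos(140 deg) = -0.7660, sin(140 deg) = 0.6428
  joint[2] = (-3.1547, 4.5053) + 1.2 * (-0.7660, 0.6428) = (-3.1547 + -0.9193, 4.5053 + 0.7713) = (-4.0739, 5.2767)
link 2: phi[2] = 125 + 15 + 75 = 215 deg
  cos(215 deg) = -0.8192, sin(215 deg) = -0.5736
  joint[3] = (-4.0739, 5.2767) + 9.2 * (-0.8192, -0.5736) = (-4.0739 + -7.5362, 5.2767 + -5.2769) = (-11.6101, -0.0002)
End effector: (-11.6101, -0.0002)

Answer: -11.6101 -0.0002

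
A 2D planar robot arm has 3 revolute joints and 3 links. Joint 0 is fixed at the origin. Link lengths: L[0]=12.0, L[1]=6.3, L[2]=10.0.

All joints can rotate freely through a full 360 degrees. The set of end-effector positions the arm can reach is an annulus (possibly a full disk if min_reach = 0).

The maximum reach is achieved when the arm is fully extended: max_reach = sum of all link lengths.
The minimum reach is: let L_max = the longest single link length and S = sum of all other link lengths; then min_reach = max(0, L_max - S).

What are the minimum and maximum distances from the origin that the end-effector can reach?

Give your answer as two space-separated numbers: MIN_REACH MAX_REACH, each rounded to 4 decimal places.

Answer: 0.0000 28.3000

Derivation:
Link lengths: [12.0, 6.3, 10.0]
max_reach = 12 + 6.3 + 10 = 28.3
L_max = max([12.0, 6.3, 10.0]) = 12
S (sum of others) = 28.3 - 12 = 16.3
min_reach = max(0, 12 - 16.3) = max(0, -4.3) = 0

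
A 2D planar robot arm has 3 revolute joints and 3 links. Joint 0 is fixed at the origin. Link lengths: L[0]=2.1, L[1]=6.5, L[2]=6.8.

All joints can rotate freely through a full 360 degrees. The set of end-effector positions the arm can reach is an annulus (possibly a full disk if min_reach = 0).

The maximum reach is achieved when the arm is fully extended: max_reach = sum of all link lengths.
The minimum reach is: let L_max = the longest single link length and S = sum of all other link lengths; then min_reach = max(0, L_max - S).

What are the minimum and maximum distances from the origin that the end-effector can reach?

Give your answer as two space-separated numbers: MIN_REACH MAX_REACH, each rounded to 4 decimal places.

Answer: 0.0000 15.4000

Derivation:
Link lengths: [2.1, 6.5, 6.8]
max_reach = 2.1 + 6.5 + 6.8 = 15.4
L_max = max([2.1, 6.5, 6.8]) = 6.8
S (sum of others) = 15.4 - 6.8 = 8.6
min_reach = max(0, 6.8 - 8.6) = max(0, -1.8) = 0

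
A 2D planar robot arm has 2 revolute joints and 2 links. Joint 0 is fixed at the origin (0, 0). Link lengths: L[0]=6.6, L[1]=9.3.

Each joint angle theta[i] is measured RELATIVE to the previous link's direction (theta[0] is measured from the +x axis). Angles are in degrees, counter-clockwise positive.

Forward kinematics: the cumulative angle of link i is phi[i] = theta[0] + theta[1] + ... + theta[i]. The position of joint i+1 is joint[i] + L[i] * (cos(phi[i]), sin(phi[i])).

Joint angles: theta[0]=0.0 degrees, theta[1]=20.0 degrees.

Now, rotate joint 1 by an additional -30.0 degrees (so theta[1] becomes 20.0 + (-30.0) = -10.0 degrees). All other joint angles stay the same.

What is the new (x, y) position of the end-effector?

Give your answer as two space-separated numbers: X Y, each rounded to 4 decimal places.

joint[0] = (0.0000, 0.0000)  (base)
link 0: phi[0] = 0 = 0 deg
  cos(0 deg) = 1.0000, sin(0 deg) = 0.0000
  joint[1] = (0.0000, 0.0000) + 6.6 * (1.0000, 0.0000) = (0.0000 + 6.6000, 0.0000 + 0.0000) = (6.6000, 0.0000)
link 1: phi[1] = 0 + -10 = -10 deg
  cos(-10 deg) = 0.9848, sin(-10 deg) = -0.1736
  joint[2] = (6.6000, 0.0000) + 9.3 * (0.9848, -0.1736) = (6.6000 + 9.1587, 0.0000 + -1.6149) = (15.7587, -1.6149)
End effector: (15.7587, -1.6149)

Answer: 15.7587 -1.6149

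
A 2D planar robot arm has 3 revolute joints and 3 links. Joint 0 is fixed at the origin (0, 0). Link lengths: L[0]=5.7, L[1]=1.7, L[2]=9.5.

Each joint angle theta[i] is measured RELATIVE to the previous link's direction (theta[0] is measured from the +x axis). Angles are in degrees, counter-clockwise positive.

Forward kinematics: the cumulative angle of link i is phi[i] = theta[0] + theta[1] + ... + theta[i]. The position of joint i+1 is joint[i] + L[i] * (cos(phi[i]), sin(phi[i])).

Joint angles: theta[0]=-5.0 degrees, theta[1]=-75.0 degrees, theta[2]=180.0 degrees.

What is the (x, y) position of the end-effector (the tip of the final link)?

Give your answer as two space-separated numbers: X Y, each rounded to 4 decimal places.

Answer: 4.3239 7.1847

Derivation:
joint[0] = (0.0000, 0.0000)  (base)
link 0: phi[0] = -5 = -5 deg
  cos(-5 deg) = 0.9962, sin(-5 deg) = -0.0872
  joint[1] = (0.0000, 0.0000) + 5.7 * (0.9962, -0.0872) = (0.0000 + 5.6783, 0.0000 + -0.4968) = (5.6783, -0.4968)
link 1: phi[1] = -5 + -75 = -80 deg
  cos(-80 deg) = 0.1736, sin(-80 deg) = -0.9848
  joint[2] = (5.6783, -0.4968) + 1.7 * (0.1736, -0.9848) = (5.6783 + 0.2952, -0.4968 + -1.6742) = (5.9735, -2.1710)
link 2: phi[2] = -5 + -75 + 180 = 100 deg
  cos(100 deg) = -0.1736, sin(100 deg) = 0.9848
  joint[3] = (5.9735, -2.1710) + 9.5 * (-0.1736, 0.9848) = (5.9735 + -1.6497, -2.1710 + 9.3557) = (4.3239, 7.1847)
End effector: (4.3239, 7.1847)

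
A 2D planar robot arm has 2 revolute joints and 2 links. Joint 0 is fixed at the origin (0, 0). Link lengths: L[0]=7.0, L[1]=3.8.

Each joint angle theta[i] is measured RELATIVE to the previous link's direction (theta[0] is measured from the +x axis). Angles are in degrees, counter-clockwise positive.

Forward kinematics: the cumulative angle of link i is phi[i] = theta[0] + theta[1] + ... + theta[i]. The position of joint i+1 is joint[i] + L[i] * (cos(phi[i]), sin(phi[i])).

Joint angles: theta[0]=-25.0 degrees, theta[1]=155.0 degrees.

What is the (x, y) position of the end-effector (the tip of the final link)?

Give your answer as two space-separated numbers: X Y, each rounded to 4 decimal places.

joint[0] = (0.0000, 0.0000)  (base)
link 0: phi[0] = -25 = -25 deg
  cos(-25 deg) = 0.9063, sin(-25 deg) = -0.4226
  joint[1] = (0.0000, 0.0000) + 7 * (0.9063, -0.4226) = (0.0000 + 6.3442, 0.0000 + -2.9583) = (6.3442, -2.9583)
link 1: phi[1] = -25 + 155 = 130 deg
  cos(130 deg) = -0.6428, sin(130 deg) = 0.7660
  joint[2] = (6.3442, -2.9583) + 3.8 * (-0.6428, 0.7660) = (6.3442 + -2.4426, -2.9583 + 2.9110) = (3.9016, -0.0474)
End effector: (3.9016, -0.0474)

Answer: 3.9016 -0.0474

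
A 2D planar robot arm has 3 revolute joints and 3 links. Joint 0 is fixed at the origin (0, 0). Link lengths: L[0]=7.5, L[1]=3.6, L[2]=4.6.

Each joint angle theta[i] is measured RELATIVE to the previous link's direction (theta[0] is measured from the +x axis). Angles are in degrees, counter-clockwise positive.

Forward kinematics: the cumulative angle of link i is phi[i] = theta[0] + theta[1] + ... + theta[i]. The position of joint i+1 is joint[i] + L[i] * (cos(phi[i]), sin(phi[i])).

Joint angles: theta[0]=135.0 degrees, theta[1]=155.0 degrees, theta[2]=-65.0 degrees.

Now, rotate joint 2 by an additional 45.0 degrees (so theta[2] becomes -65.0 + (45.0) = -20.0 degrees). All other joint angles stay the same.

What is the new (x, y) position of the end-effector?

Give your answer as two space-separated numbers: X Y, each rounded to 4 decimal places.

joint[0] = (0.0000, 0.0000)  (base)
link 0: phi[0] = 135 = 135 deg
  cos(135 deg) = -0.7071, sin(135 deg) = 0.7071
  joint[1] = (0.0000, 0.0000) + 7.5 * (-0.7071, 0.7071) = (0.0000 + -5.3033, 0.0000 + 5.3033) = (-5.3033, 5.3033)
link 1: phi[1] = 135 + 155 = 290 deg
  cos(290 deg) = 0.3420, sin(290 deg) = -0.9397
  joint[2] = (-5.3033, 5.3033) + 3.6 * (0.3420, -0.9397) = (-5.3033 + 1.2313, 5.3033 + -3.3829) = (-4.0720, 1.9204)
link 2: phi[2] = 135 + 155 + -20 = 270 deg
  cos(270 deg) = -0.0000, sin(270 deg) = -1.0000
  joint[3] = (-4.0720, 1.9204) + 4.6 * (-0.0000, -1.0000) = (-4.0720 + -0.0000, 1.9204 + -4.6000) = (-4.0720, -2.6796)
End effector: (-4.0720, -2.6796)

Answer: -4.0720 -2.6796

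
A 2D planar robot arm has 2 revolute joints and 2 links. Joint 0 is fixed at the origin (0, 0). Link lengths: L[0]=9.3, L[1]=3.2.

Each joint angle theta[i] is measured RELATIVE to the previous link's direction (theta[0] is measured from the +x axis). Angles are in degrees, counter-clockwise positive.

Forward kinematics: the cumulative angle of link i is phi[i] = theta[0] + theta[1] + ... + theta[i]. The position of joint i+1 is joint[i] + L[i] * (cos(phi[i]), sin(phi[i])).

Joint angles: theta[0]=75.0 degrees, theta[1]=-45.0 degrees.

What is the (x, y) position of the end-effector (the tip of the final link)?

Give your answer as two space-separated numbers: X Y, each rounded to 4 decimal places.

Answer: 5.1783 10.5831

Derivation:
joint[0] = (0.0000, 0.0000)  (base)
link 0: phi[0] = 75 = 75 deg
  cos(75 deg) = 0.2588, sin(75 deg) = 0.9659
  joint[1] = (0.0000, 0.0000) + 9.3 * (0.2588, 0.9659) = (0.0000 + 2.4070, 0.0000 + 8.9831) = (2.4070, 8.9831)
link 1: phi[1] = 75 + -45 = 30 deg
  cos(30 deg) = 0.8660, sin(30 deg) = 0.5000
  joint[2] = (2.4070, 8.9831) + 3.2 * (0.8660, 0.5000) = (2.4070 + 2.7713, 8.9831 + 1.6000) = (5.1783, 10.5831)
End effector: (5.1783, 10.5831)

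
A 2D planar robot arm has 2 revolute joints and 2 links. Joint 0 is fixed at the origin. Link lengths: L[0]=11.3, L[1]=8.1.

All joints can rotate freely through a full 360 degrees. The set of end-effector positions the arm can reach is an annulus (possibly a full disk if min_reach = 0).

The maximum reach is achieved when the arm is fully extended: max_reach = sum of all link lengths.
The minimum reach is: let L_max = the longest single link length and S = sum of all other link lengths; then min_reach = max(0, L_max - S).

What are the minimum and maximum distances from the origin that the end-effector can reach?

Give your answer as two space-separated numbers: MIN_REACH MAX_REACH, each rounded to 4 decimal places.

Link lengths: [11.3, 8.1]
max_reach = 11.3 + 8.1 = 19.4
L_max = max([11.3, 8.1]) = 11.3
S (sum of others) = 19.4 - 11.3 = 8.1
min_reach = max(0, 11.3 - 8.1) = max(0, 3.2) = 3.2

Answer: 3.2000 19.4000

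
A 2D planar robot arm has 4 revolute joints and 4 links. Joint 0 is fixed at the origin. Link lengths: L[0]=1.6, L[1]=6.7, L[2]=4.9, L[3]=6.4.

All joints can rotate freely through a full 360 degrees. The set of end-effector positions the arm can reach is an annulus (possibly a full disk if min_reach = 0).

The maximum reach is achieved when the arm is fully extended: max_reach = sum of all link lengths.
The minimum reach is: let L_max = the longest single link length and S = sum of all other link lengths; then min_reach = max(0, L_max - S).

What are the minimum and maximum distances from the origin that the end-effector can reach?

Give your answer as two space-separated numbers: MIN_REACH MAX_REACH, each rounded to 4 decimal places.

Link lengths: [1.6, 6.7, 4.9, 6.4]
max_reach = 1.6 + 6.7 + 4.9 + 6.4 = 19.6
L_max = max([1.6, 6.7, 4.9, 6.4]) = 6.7
S (sum of others) = 19.6 - 6.7 = 12.9
min_reach = max(0, 6.7 - 12.9) = max(0, -6.2) = 0

Answer: 0.0000 19.6000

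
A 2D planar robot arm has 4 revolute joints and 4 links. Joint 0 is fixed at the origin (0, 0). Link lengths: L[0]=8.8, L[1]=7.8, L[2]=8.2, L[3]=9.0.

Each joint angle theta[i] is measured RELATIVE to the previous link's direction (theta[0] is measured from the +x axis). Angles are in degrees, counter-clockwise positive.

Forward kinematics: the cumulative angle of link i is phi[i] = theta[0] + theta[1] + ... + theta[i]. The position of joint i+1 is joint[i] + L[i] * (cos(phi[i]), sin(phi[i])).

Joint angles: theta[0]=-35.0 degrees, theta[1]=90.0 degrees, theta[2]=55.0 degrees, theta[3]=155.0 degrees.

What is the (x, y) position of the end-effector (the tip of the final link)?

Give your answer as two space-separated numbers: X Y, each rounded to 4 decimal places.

Answer: 8.0935 0.0816

Derivation:
joint[0] = (0.0000, 0.0000)  (base)
link 0: phi[0] = -35 = -35 deg
  cos(-35 deg) = 0.8192, sin(-35 deg) = -0.5736
  joint[1] = (0.0000, 0.0000) + 8.8 * (0.8192, -0.5736) = (0.0000 + 7.2085, 0.0000 + -5.0475) = (7.2085, -5.0475)
link 1: phi[1] = -35 + 90 = 55 deg
  cos(55 deg) = 0.5736, sin(55 deg) = 0.8192
  joint[2] = (7.2085, -5.0475) + 7.8 * (0.5736, 0.8192) = (7.2085 + 4.4739, -5.0475 + 6.3894) = (11.6824, 1.3419)
link 2: phi[2] = -35 + 90 + 55 = 110 deg
  cos(110 deg) = -0.3420, sin(110 deg) = 0.9397
  joint[3] = (11.6824, 1.3419) + 8.2 * (-0.3420, 0.9397) = (11.6824 + -2.8046, 1.3419 + 7.7055) = (8.8779, 9.0474)
link 3: phi[3] = -35 + 90 + 55 + 155 = 265 deg
  cos(265 deg) = -0.0872, sin(265 deg) = -0.9962
  joint[4] = (8.8779, 9.0474) + 9 * (-0.0872, -0.9962) = (8.8779 + -0.7844, 9.0474 + -8.9658) = (8.0935, 0.0816)
End effector: (8.0935, 0.0816)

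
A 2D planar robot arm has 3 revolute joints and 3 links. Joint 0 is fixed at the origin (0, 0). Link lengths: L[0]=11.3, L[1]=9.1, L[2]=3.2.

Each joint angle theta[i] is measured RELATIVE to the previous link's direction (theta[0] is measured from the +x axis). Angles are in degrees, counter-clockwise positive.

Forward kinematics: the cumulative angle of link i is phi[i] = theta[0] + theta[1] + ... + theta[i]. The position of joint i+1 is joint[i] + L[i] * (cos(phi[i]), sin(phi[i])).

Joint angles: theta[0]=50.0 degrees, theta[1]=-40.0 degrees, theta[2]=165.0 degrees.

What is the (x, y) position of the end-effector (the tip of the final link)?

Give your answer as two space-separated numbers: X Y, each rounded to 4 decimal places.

joint[0] = (0.0000, 0.0000)  (base)
link 0: phi[0] = 50 = 50 deg
  cos(50 deg) = 0.6428, sin(50 deg) = 0.7660
  joint[1] = (0.0000, 0.0000) + 11.3 * (0.6428, 0.7660) = (0.0000 + 7.2635, 0.0000 + 8.6563) = (7.2635, 8.6563)
link 1: phi[1] = 50 + -40 = 10 deg
  cos(10 deg) = 0.9848, sin(10 deg) = 0.1736
  joint[2] = (7.2635, 8.6563) + 9.1 * (0.9848, 0.1736) = (7.2635 + 8.9618, 8.6563 + 1.5802) = (16.2253, 10.2365)
link 2: phi[2] = 50 + -40 + 165 = 175 deg
  cos(175 deg) = -0.9962, sin(175 deg) = 0.0872
  joint[3] = (16.2253, 10.2365) + 3.2 * (-0.9962, 0.0872) = (16.2253 + -3.1878, 10.2365 + 0.2789) = (13.0374, 10.5154)
End effector: (13.0374, 10.5154)

Answer: 13.0374 10.5154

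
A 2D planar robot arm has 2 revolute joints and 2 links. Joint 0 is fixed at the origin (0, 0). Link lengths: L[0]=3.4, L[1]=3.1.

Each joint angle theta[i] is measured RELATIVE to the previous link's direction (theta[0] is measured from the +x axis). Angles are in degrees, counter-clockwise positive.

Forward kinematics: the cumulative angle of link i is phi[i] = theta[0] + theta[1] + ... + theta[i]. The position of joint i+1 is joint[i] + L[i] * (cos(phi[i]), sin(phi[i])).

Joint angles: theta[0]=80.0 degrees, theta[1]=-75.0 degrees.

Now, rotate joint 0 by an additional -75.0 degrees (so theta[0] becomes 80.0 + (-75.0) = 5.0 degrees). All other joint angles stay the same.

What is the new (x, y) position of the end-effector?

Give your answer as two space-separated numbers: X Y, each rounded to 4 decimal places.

Answer: 4.4473 -2.6167

Derivation:
joint[0] = (0.0000, 0.0000)  (base)
link 0: phi[0] = 5 = 5 deg
  cos(5 deg) = 0.9962, sin(5 deg) = 0.0872
  joint[1] = (0.0000, 0.0000) + 3.4 * (0.9962, 0.0872) = (0.0000 + 3.3871, 0.0000 + 0.2963) = (3.3871, 0.2963)
link 1: phi[1] = 5 + -75 = -70 deg
  cos(-70 deg) = 0.3420, sin(-70 deg) = -0.9397
  joint[2] = (3.3871, 0.2963) + 3.1 * (0.3420, -0.9397) = (3.3871 + 1.0603, 0.2963 + -2.9130) = (4.4473, -2.6167)
End effector: (4.4473, -2.6167)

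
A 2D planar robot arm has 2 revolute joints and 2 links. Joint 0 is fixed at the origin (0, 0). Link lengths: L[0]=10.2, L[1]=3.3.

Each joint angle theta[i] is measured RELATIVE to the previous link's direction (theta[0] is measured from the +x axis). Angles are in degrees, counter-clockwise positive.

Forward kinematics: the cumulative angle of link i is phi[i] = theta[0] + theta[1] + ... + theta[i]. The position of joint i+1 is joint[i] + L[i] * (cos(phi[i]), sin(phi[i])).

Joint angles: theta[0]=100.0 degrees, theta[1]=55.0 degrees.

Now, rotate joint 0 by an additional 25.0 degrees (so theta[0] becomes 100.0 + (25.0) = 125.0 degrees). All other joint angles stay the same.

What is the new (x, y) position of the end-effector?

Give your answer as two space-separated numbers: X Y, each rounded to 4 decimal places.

joint[0] = (0.0000, 0.0000)  (base)
link 0: phi[0] = 125 = 125 deg
  cos(125 deg) = -0.5736, sin(125 deg) = 0.8192
  joint[1] = (0.0000, 0.0000) + 10.2 * (-0.5736, 0.8192) = (0.0000 + -5.8505, 0.0000 + 8.3554) = (-5.8505, 8.3554)
link 1: phi[1] = 125 + 55 = 180 deg
  cos(180 deg) = -1.0000, sin(180 deg) = 0.0000
  joint[2] = (-5.8505, 8.3554) + 3.3 * (-1.0000, 0.0000) = (-5.8505 + -3.3000, 8.3554 + 0.0000) = (-9.1505, 8.3554)
End effector: (-9.1505, 8.3554)

Answer: -9.1505 8.3554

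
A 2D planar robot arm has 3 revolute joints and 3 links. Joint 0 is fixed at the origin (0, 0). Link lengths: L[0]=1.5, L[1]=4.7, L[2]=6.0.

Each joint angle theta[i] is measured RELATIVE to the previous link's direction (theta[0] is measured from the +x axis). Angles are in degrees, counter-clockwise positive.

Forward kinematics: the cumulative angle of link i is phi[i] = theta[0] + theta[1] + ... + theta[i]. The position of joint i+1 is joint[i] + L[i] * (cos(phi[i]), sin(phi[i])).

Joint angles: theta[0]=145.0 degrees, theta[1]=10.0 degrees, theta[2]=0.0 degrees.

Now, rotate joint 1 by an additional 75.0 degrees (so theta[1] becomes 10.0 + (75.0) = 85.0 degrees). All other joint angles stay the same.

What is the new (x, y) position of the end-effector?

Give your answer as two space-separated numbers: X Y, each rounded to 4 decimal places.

Answer: -8.1066 -7.3363

Derivation:
joint[0] = (0.0000, 0.0000)  (base)
link 0: phi[0] = 145 = 145 deg
  cos(145 deg) = -0.8192, sin(145 deg) = 0.5736
  joint[1] = (0.0000, 0.0000) + 1.5 * (-0.8192, 0.5736) = (0.0000 + -1.2287, 0.0000 + 0.8604) = (-1.2287, 0.8604)
link 1: phi[1] = 145 + 85 = 230 deg
  cos(230 deg) = -0.6428, sin(230 deg) = -0.7660
  joint[2] = (-1.2287, 0.8604) + 4.7 * (-0.6428, -0.7660) = (-1.2287 + -3.0211, 0.8604 + -3.6004) = (-4.2498, -2.7400)
link 2: phi[2] = 145 + 85 + 0 = 230 deg
  cos(230 deg) = -0.6428, sin(230 deg) = -0.7660
  joint[3] = (-4.2498, -2.7400) + 6 * (-0.6428, -0.7660) = (-4.2498 + -3.8567, -2.7400 + -4.5963) = (-8.1066, -7.3363)
End effector: (-8.1066, -7.3363)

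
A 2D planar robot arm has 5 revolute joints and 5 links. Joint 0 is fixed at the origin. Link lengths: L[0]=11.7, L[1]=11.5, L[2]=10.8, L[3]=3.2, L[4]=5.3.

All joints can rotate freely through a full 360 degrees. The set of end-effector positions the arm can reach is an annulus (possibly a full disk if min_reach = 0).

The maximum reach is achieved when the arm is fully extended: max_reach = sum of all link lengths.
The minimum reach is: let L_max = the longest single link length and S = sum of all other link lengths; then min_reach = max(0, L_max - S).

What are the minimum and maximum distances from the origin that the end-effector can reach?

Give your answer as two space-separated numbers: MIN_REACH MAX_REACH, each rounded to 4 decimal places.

Answer: 0.0000 42.5000

Derivation:
Link lengths: [11.7, 11.5, 10.8, 3.2, 5.3]
max_reach = 11.7 + 11.5 + 10.8 + 3.2 + 5.3 = 42.5
L_max = max([11.7, 11.5, 10.8, 3.2, 5.3]) = 11.7
S (sum of others) = 42.5 - 11.7 = 30.8
min_reach = max(0, 11.7 - 30.8) = max(0, -19.1) = 0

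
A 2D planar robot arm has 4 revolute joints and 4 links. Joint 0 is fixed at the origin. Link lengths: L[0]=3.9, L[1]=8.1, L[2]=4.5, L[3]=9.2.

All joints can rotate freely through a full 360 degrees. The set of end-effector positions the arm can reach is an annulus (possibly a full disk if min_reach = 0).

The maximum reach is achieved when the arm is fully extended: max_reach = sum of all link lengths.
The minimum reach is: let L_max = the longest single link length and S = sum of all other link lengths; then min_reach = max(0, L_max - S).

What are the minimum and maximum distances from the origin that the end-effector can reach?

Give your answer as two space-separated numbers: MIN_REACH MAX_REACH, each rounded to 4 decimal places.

Link lengths: [3.9, 8.1, 4.5, 9.2]
max_reach = 3.9 + 8.1 + 4.5 + 9.2 = 25.7
L_max = max([3.9, 8.1, 4.5, 9.2]) = 9.2
S (sum of others) = 25.7 - 9.2 = 16.5
min_reach = max(0, 9.2 - 16.5) = max(0, -7.3) = 0

Answer: 0.0000 25.7000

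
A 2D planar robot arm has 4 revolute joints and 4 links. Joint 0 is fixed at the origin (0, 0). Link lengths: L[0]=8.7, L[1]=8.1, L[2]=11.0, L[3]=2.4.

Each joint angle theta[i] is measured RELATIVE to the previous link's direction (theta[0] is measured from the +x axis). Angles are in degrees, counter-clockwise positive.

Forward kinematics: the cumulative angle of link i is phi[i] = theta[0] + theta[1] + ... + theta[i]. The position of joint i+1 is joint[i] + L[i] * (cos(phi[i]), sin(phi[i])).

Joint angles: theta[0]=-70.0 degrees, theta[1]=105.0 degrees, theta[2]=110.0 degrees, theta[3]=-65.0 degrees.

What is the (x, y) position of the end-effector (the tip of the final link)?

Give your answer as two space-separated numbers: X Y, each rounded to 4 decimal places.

joint[0] = (0.0000, 0.0000)  (base)
link 0: phi[0] = -70 = -70 deg
  cos(-70 deg) = 0.3420, sin(-70 deg) = -0.9397
  joint[1] = (0.0000, 0.0000) + 8.7 * (0.3420, -0.9397) = (0.0000 + 2.9756, 0.0000 + -8.1753) = (2.9756, -8.1753)
link 1: phi[1] = -70 + 105 = 35 deg
  cos(35 deg) = 0.8192, sin(35 deg) = 0.5736
  joint[2] = (2.9756, -8.1753) + 8.1 * (0.8192, 0.5736) = (2.9756 + 6.6351, -8.1753 + 4.6460) = (9.6107, -3.5294)
link 2: phi[2] = -70 + 105 + 110 = 145 deg
  cos(145 deg) = -0.8192, sin(145 deg) = 0.5736
  joint[3] = (9.6107, -3.5294) + 11 * (-0.8192, 0.5736) = (9.6107 + -9.0107, -3.5294 + 6.3093) = (0.6000, 2.7800)
link 3: phi[3] = -70 + 105 + 110 + -65 = 80 deg
  cos(80 deg) = 0.1736, sin(80 deg) = 0.9848
  joint[4] = (0.6000, 2.7800) + 2.4 * (0.1736, 0.9848) = (0.6000 + 0.4168, 2.7800 + 2.3635) = (1.0168, 5.1435)
End effector: (1.0168, 5.1435)

Answer: 1.0168 5.1435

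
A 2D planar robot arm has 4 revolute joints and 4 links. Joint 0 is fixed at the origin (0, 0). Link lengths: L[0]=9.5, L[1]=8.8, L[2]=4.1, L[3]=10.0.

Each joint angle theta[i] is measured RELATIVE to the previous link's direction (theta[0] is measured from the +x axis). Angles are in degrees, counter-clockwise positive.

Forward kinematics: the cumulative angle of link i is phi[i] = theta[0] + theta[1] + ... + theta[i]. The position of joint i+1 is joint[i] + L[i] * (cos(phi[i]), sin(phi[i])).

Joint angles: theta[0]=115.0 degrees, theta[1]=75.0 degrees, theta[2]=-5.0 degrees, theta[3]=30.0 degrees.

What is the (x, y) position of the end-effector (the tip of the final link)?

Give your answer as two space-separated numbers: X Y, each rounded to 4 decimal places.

joint[0] = (0.0000, 0.0000)  (base)
link 0: phi[0] = 115 = 115 deg
  cos(115 deg) = -0.4226, sin(115 deg) = 0.9063
  joint[1] = (0.0000, 0.0000) + 9.5 * (-0.4226, 0.9063) = (0.0000 + -4.0149, 0.0000 + 8.6099) = (-4.0149, 8.6099)
link 1: phi[1] = 115 + 75 = 190 deg
  cos(190 deg) = -0.9848, sin(190 deg) = -0.1736
  joint[2] = (-4.0149, 8.6099) + 8.8 * (-0.9848, -0.1736) = (-4.0149 + -8.6663, 8.6099 + -1.5281) = (-12.6812, 7.0818)
link 2: phi[2] = 115 + 75 + -5 = 185 deg
  cos(185 deg) = -0.9962, sin(185 deg) = -0.0872
  joint[3] = (-12.6812, 7.0818) + 4.1 * (-0.9962, -0.0872) = (-12.6812 + -4.0844, 7.0818 + -0.3573) = (-16.7656, 6.7245)
link 3: phi[3] = 115 + 75 + -5 + 30 = 215 deg
  cos(215 deg) = -0.8192, sin(215 deg) = -0.5736
  joint[4] = (-16.7656, 6.7245) + 10 * (-0.8192, -0.5736) = (-16.7656 + -8.1915, 6.7245 + -5.7358) = (-24.9571, 0.9887)
End effector: (-24.9571, 0.9887)

Answer: -24.9571 0.9887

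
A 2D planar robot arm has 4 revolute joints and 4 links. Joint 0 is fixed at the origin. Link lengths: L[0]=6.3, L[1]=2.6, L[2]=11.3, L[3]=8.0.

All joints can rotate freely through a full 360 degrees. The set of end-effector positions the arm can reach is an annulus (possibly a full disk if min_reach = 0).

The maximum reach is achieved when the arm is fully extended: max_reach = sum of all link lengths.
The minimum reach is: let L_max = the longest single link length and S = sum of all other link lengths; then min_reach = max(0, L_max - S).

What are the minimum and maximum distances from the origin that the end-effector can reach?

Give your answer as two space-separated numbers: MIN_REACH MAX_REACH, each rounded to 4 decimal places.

Link lengths: [6.3, 2.6, 11.3, 8.0]
max_reach = 6.3 + 2.6 + 11.3 + 8 = 28.2
L_max = max([6.3, 2.6, 11.3, 8.0]) = 11.3
S (sum of others) = 28.2 - 11.3 = 16.9
min_reach = max(0, 11.3 - 16.9) = max(0, -5.6) = 0

Answer: 0.0000 28.2000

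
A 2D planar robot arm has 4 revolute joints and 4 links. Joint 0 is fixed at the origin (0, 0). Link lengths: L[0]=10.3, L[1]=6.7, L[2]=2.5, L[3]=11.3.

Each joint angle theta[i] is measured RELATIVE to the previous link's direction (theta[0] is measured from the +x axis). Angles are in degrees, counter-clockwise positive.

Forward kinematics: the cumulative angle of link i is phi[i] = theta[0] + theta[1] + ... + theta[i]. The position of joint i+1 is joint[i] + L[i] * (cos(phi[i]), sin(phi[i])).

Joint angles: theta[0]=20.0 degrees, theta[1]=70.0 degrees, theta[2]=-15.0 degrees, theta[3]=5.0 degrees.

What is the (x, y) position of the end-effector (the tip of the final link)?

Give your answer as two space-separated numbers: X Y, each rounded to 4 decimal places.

joint[0] = (0.0000, 0.0000)  (base)
link 0: phi[0] = 20 = 20 deg
  cos(20 deg) = 0.9397, sin(20 deg) = 0.3420
  joint[1] = (0.0000, 0.0000) + 10.3 * (0.9397, 0.3420) = (0.0000 + 9.6788, 0.0000 + 3.5228) = (9.6788, 3.5228)
link 1: phi[1] = 20 + 70 = 90 deg
  cos(90 deg) = 0.0000, sin(90 deg) = 1.0000
  joint[2] = (9.6788, 3.5228) + 6.7 * (0.0000, 1.0000) = (9.6788 + 0.0000, 3.5228 + 6.7000) = (9.6788, 10.2228)
link 2: phi[2] = 20 + 70 + -15 = 75 deg
  cos(75 deg) = 0.2588, sin(75 deg) = 0.9659
  joint[3] = (9.6788, 10.2228) + 2.5 * (0.2588, 0.9659) = (9.6788 + 0.6470, 10.2228 + 2.4148) = (10.3259, 12.6376)
link 3: phi[3] = 20 + 70 + -15 + 5 = 80 deg
  cos(80 deg) = 0.1736, sin(80 deg) = 0.9848
  joint[4] = (10.3259, 12.6376) + 11.3 * (0.1736, 0.9848) = (10.3259 + 1.9622, 12.6376 + 11.1283) = (12.2881, 23.7659)
End effector: (12.2881, 23.7659)

Answer: 12.2881 23.7659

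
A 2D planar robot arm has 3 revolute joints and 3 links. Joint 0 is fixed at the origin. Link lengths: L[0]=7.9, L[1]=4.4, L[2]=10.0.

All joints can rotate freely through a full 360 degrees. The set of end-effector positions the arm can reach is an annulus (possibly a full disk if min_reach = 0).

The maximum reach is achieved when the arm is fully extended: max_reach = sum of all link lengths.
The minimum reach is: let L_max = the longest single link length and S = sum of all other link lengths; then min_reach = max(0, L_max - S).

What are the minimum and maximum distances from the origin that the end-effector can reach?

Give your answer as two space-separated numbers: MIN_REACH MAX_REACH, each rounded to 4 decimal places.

Link lengths: [7.9, 4.4, 10.0]
max_reach = 7.9 + 4.4 + 10 = 22.3
L_max = max([7.9, 4.4, 10.0]) = 10
S (sum of others) = 22.3 - 10 = 12.3
min_reach = max(0, 10 - 12.3) = max(0, -2.3) = 0

Answer: 0.0000 22.3000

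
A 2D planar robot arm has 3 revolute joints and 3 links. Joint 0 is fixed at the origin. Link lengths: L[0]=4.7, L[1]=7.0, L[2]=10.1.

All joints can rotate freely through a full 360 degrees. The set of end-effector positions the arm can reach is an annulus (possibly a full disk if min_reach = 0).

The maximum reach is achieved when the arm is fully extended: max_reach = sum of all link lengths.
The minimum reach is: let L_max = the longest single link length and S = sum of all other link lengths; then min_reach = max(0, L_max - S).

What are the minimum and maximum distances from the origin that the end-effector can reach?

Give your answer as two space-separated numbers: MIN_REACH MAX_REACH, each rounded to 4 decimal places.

Answer: 0.0000 21.8000

Derivation:
Link lengths: [4.7, 7.0, 10.1]
max_reach = 4.7 + 7 + 10.1 = 21.8
L_max = max([4.7, 7.0, 10.1]) = 10.1
S (sum of others) = 21.8 - 10.1 = 11.7
min_reach = max(0, 10.1 - 11.7) = max(0, -1.6) = 0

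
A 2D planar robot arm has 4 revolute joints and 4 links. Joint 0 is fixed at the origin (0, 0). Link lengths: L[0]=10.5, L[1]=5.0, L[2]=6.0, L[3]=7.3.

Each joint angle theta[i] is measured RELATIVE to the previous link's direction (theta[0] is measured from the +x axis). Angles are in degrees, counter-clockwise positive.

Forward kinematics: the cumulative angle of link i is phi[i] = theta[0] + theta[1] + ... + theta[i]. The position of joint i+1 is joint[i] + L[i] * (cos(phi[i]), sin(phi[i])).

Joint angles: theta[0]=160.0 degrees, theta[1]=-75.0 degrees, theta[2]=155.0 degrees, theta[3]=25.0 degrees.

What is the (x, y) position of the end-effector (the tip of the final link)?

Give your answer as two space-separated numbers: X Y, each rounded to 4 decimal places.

joint[0] = (0.0000, 0.0000)  (base)
link 0: phi[0] = 160 = 160 deg
  cos(160 deg) = -0.9397, sin(160 deg) = 0.3420
  joint[1] = (0.0000, 0.0000) + 10.5 * (-0.9397, 0.3420) = (0.0000 + -9.8668, 0.0000 + 3.5912) = (-9.8668, 3.5912)
link 1: phi[1] = 160 + -75 = 85 deg
  cos(85 deg) = 0.0872, sin(85 deg) = 0.9962
  joint[2] = (-9.8668, 3.5912) + 5 * (0.0872, 0.9962) = (-9.8668 + 0.4358, 3.5912 + 4.9810) = (-9.4310, 8.5722)
link 2: phi[2] = 160 + -75 + 155 = 240 deg
  cos(240 deg) = -0.5000, sin(240 deg) = -0.8660
  joint[3] = (-9.4310, 8.5722) + 6 * (-0.5000, -0.8660) = (-9.4310 + -3.0000, 8.5722 + -5.1962) = (-12.4310, 3.3760)
link 3: phi[3] = 160 + -75 + 155 + 25 = 265 deg
  cos(265 deg) = -0.0872, sin(265 deg) = -0.9962
  joint[4] = (-12.4310, 3.3760) + 7.3 * (-0.0872, -0.9962) = (-12.4310 + -0.6362, 3.3760 + -7.2722) = (-13.0672, -3.8962)
End effector: (-13.0672, -3.8962)

Answer: -13.0672 -3.8962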